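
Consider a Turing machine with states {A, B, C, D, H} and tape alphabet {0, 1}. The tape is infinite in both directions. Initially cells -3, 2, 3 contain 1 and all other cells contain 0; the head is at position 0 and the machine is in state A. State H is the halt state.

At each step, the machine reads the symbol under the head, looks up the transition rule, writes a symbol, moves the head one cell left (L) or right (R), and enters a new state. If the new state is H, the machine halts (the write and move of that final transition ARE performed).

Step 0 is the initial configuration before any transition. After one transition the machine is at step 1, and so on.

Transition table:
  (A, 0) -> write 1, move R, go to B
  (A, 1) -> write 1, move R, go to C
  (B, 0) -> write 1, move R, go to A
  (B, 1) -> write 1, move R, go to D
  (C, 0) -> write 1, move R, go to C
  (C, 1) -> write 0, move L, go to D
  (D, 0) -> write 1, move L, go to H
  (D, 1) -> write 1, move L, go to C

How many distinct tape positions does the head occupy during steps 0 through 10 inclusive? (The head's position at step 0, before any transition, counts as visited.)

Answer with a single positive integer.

Answer: 6

Derivation:
Step 1: in state A at pos 0, read 0 -> (A,0)->write 1,move R,goto B. Now: state=B, head=1, tape[-4..4]=010010110 (head:      ^)
Step 2: in state B at pos 1, read 0 -> (B,0)->write 1,move R,goto A. Now: state=A, head=2, tape[-4..4]=010011110 (head:       ^)
Step 3: in state A at pos 2, read 1 -> (A,1)->write 1,move R,goto C. Now: state=C, head=3, tape[-4..4]=010011110 (head:        ^)
Step 4: in state C at pos 3, read 1 -> (C,1)->write 0,move L,goto D. Now: state=D, head=2, tape[-4..4]=010011100 (head:       ^)
Step 5: in state D at pos 2, read 1 -> (D,1)->write 1,move L,goto C. Now: state=C, head=1, tape[-4..4]=010011100 (head:      ^)
Step 6: in state C at pos 1, read 1 -> (C,1)->write 0,move L,goto D. Now: state=D, head=0, tape[-4..4]=010010100 (head:     ^)
Step 7: in state D at pos 0, read 1 -> (D,1)->write 1,move L,goto C. Now: state=C, head=-1, tape[-4..4]=010010100 (head:    ^)
Step 8: in state C at pos -1, read 0 -> (C,0)->write 1,move R,goto C. Now: state=C, head=0, tape[-4..4]=010110100 (head:     ^)
Step 9: in state C at pos 0, read 1 -> (C,1)->write 0,move L,goto D. Now: state=D, head=-1, tape[-4..4]=010100100 (head:    ^)
Step 10: in state D at pos -1, read 1 -> (D,1)->write 1,move L,goto C. Now: state=C, head=-2, tape[-4..4]=010100100 (head:   ^)
Head positions at steps 0..10: starting at 0, distinct positions visited = {-2, -1, 0, 1, 2, 3} -> 6 position(s)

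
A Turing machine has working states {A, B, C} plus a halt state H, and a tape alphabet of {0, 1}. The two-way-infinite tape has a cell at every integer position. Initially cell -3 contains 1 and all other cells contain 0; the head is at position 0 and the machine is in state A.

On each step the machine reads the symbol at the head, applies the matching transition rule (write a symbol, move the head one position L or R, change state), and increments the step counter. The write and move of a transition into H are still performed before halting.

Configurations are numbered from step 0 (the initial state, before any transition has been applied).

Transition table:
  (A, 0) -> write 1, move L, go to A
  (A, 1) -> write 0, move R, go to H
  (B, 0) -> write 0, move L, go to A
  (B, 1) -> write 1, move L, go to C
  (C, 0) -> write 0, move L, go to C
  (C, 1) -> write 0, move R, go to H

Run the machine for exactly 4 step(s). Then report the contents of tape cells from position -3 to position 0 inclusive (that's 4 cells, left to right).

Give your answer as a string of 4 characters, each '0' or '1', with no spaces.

Answer: 0111

Derivation:
Step 1: in state A at pos 0, read 0 -> (A,0)->write 1,move L,goto A. Now: state=A, head=-1, tape[-4..1]=010010 (head:    ^)
Step 2: in state A at pos -1, read 0 -> (A,0)->write 1,move L,goto A. Now: state=A, head=-2, tape[-4..1]=010110 (head:   ^)
Step 3: in state A at pos -2, read 0 -> (A,0)->write 1,move L,goto A. Now: state=A, head=-3, tape[-4..1]=011110 (head:  ^)
Step 4: in state A at pos -3, read 1 -> (A,1)->write 0,move R,goto H. Now: state=H, head=-2, tape[-4..1]=001110 (head:   ^)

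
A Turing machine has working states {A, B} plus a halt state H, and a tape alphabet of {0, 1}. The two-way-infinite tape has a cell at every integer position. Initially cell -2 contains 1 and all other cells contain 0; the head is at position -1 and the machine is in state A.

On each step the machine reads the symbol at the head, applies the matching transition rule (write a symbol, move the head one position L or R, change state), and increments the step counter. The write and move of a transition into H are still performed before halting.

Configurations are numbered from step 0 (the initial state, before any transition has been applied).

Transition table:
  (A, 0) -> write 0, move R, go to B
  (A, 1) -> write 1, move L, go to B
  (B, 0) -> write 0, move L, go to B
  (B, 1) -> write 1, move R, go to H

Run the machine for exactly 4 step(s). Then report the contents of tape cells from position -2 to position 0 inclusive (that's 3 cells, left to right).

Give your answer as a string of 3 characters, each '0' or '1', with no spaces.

Step 1: in state A at pos -1, read 0 -> (A,0)->write 0,move R,goto B. Now: state=B, head=0, tape[-3..1]=01000 (head:    ^)
Step 2: in state B at pos 0, read 0 -> (B,0)->write 0,move L,goto B. Now: state=B, head=-1, tape[-3..1]=01000 (head:   ^)
Step 3: in state B at pos -1, read 0 -> (B,0)->write 0,move L,goto B. Now: state=B, head=-2, tape[-3..1]=01000 (head:  ^)
Step 4: in state B at pos -2, read 1 -> (B,1)->write 1,move R,goto H. Now: state=H, head=-1, tape[-3..1]=01000 (head:   ^)

Answer: 100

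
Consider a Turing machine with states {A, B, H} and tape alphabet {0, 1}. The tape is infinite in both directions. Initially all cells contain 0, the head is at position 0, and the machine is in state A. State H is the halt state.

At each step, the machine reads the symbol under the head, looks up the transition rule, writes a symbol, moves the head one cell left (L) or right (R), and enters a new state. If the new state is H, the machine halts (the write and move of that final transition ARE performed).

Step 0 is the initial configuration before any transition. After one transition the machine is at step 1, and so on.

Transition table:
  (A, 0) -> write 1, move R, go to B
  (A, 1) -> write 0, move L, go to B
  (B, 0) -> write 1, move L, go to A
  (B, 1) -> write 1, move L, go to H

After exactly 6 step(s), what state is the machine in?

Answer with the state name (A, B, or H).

Step 1: in state A at pos 0, read 0 -> (A,0)->write 1,move R,goto B. Now: state=B, head=1, tape[-1..2]=0100 (head:   ^)
Step 2: in state B at pos 1, read 0 -> (B,0)->write 1,move L,goto A. Now: state=A, head=0, tape[-1..2]=0110 (head:  ^)
Step 3: in state A at pos 0, read 1 -> (A,1)->write 0,move L,goto B. Now: state=B, head=-1, tape[-2..2]=00010 (head:  ^)
Step 4: in state B at pos -1, read 0 -> (B,0)->write 1,move L,goto A. Now: state=A, head=-2, tape[-3..2]=001010 (head:  ^)
Step 5: in state A at pos -2, read 0 -> (A,0)->write 1,move R,goto B. Now: state=B, head=-1, tape[-3..2]=011010 (head:   ^)
Step 6: in state B at pos -1, read 1 -> (B,1)->write 1,move L,goto H. Now: state=H, head=-2, tape[-3..2]=011010 (head:  ^)

Answer: H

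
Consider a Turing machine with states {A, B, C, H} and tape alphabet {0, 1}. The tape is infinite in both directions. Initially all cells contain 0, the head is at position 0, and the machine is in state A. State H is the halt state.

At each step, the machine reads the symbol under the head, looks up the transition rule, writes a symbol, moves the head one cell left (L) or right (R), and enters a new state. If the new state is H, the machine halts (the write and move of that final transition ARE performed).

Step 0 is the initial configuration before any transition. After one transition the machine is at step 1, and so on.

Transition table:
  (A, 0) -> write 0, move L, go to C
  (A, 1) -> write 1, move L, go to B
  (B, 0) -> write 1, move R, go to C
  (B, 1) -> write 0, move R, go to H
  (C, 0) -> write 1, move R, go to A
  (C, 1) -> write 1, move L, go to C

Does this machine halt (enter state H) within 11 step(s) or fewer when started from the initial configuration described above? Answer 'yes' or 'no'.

Step 1: in state A at pos 0, read 0 -> (A,0)->write 0,move L,goto C. Now: state=C, head=-1, tape[-2..1]=0000 (head:  ^)
Step 2: in state C at pos -1, read 0 -> (C,0)->write 1,move R,goto A. Now: state=A, head=0, tape[-2..1]=0100 (head:   ^)
Step 3: in state A at pos 0, read 0 -> (A,0)->write 0,move L,goto C. Now: state=C, head=-1, tape[-2..1]=0100 (head:  ^)
Step 4: in state C at pos -1, read 1 -> (C,1)->write 1,move L,goto C. Now: state=C, head=-2, tape[-3..1]=00100 (head:  ^)
Step 5: in state C at pos -2, read 0 -> (C,0)->write 1,move R,goto A. Now: state=A, head=-1, tape[-3..1]=01100 (head:   ^)
Step 6: in state A at pos -1, read 1 -> (A,1)->write 1,move L,goto B. Now: state=B, head=-2, tape[-3..1]=01100 (head:  ^)
Step 7: in state B at pos -2, read 1 -> (B,1)->write 0,move R,goto H. Now: state=H, head=-1, tape[-3..1]=00100 (head:   ^)
State H reached at step 7; 7 <= 11 -> yes

Answer: yes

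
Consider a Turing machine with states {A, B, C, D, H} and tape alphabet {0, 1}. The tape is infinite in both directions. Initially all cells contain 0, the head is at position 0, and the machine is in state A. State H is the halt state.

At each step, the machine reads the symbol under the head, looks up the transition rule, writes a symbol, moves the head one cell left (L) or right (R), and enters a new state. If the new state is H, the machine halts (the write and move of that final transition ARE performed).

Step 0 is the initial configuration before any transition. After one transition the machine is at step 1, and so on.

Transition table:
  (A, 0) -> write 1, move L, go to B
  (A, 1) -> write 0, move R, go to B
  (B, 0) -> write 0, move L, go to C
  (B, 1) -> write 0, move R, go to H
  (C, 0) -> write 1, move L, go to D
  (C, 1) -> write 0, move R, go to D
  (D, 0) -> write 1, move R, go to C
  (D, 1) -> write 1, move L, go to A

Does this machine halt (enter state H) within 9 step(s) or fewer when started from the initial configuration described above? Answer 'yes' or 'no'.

Answer: no

Derivation:
Step 1: in state A at pos 0, read 0 -> (A,0)->write 1,move L,goto B. Now: state=B, head=-1, tape[-2..1]=0010 (head:  ^)
Step 2: in state B at pos -1, read 0 -> (B,0)->write 0,move L,goto C. Now: state=C, head=-2, tape[-3..1]=00010 (head:  ^)
Step 3: in state C at pos -2, read 0 -> (C,0)->write 1,move L,goto D. Now: state=D, head=-3, tape[-4..1]=001010 (head:  ^)
Step 4: in state D at pos -3, read 0 -> (D,0)->write 1,move R,goto C. Now: state=C, head=-2, tape[-4..1]=011010 (head:   ^)
Step 5: in state C at pos -2, read 1 -> (C,1)->write 0,move R,goto D. Now: state=D, head=-1, tape[-4..1]=010010 (head:    ^)
Step 6: in state D at pos -1, read 0 -> (D,0)->write 1,move R,goto C. Now: state=C, head=0, tape[-4..1]=010110 (head:     ^)
Step 7: in state C at pos 0, read 1 -> (C,1)->write 0,move R,goto D. Now: state=D, head=1, tape[-4..2]=0101000 (head:      ^)
Step 8: in state D at pos 1, read 0 -> (D,0)->write 1,move R,goto C. Now: state=C, head=2, tape[-4..3]=01010100 (head:       ^)
Step 9: in state C at pos 2, read 0 -> (C,0)->write 1,move L,goto D. Now: state=D, head=1, tape[-4..3]=01010110 (head:      ^)
After 9 step(s): state = D (not H) -> not halted within 9 -> no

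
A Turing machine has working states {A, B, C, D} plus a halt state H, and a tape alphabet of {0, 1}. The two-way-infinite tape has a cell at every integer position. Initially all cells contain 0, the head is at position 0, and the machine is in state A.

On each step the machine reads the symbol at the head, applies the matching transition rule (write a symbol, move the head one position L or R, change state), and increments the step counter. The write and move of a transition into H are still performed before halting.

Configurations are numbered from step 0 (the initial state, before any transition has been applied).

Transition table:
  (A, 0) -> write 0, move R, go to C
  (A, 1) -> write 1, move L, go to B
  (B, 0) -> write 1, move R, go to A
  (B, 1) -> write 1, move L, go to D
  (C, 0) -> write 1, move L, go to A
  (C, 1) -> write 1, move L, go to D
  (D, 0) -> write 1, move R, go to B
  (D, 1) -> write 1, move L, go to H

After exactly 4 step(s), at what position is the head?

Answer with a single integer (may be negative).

Step 1: in state A at pos 0, read 0 -> (A,0)->write 0,move R,goto C. Now: state=C, head=1, tape[-1..2]=0000 (head:   ^)
Step 2: in state C at pos 1, read 0 -> (C,0)->write 1,move L,goto A. Now: state=A, head=0, tape[-1..2]=0010 (head:  ^)
Step 3: in state A at pos 0, read 0 -> (A,0)->write 0,move R,goto C. Now: state=C, head=1, tape[-1..2]=0010 (head:   ^)
Step 4: in state C at pos 1, read 1 -> (C,1)->write 1,move L,goto D. Now: state=D, head=0, tape[-1..2]=0010 (head:  ^)

Answer: 0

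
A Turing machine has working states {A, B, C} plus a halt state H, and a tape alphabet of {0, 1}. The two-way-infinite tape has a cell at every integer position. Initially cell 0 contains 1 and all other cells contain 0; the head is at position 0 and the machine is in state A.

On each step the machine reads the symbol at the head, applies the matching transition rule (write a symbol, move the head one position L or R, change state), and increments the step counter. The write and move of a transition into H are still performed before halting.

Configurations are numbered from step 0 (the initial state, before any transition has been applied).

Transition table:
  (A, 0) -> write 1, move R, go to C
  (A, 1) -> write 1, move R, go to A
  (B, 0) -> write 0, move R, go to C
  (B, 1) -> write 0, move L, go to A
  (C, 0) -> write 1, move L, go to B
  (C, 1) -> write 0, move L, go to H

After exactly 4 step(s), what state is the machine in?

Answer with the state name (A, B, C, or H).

Step 1: in state A at pos 0, read 1 -> (A,1)->write 1,move R,goto A. Now: state=A, head=1, tape[-1..2]=0100 (head:   ^)
Step 2: in state A at pos 1, read 0 -> (A,0)->write 1,move R,goto C. Now: state=C, head=2, tape[-1..3]=01100 (head:    ^)
Step 3: in state C at pos 2, read 0 -> (C,0)->write 1,move L,goto B. Now: state=B, head=1, tape[-1..3]=01110 (head:   ^)
Step 4: in state B at pos 1, read 1 -> (B,1)->write 0,move L,goto A. Now: state=A, head=0, tape[-1..3]=01010 (head:  ^)

Answer: A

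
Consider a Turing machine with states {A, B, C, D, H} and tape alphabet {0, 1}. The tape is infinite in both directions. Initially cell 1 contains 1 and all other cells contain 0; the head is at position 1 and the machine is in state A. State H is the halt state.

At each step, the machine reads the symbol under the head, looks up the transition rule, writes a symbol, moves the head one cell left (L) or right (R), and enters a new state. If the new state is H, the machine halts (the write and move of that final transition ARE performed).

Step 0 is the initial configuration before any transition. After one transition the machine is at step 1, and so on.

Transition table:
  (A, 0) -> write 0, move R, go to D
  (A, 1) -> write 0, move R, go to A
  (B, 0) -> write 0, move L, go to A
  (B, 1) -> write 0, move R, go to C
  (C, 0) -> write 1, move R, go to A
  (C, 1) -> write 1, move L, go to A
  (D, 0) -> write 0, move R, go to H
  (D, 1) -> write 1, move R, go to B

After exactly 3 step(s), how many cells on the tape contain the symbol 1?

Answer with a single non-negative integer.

Answer: 0

Derivation:
Step 1: in state A at pos 1, read 1 -> (A,1)->write 0,move R,goto A. Now: state=A, head=2, tape[0..3]=0000 (head:   ^)
Step 2: in state A at pos 2, read 0 -> (A,0)->write 0,move R,goto D. Now: state=D, head=3, tape[0..4]=00000 (head:    ^)
Step 3: in state D at pos 3, read 0 -> (D,0)->write 0,move R,goto H. Now: state=H, head=4, tape[0..5]=000000 (head:     ^)
No cell contains 1 after step 3 -> 0 cell(s)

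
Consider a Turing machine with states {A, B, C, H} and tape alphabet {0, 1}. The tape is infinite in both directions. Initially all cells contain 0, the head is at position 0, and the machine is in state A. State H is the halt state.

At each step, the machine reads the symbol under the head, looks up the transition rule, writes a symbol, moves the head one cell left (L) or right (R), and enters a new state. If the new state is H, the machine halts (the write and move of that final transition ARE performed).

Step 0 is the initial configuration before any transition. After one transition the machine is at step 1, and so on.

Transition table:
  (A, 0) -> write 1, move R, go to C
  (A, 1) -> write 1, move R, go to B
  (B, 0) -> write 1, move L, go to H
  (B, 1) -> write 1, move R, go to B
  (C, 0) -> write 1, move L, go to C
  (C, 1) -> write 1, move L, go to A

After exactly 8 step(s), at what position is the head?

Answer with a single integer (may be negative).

Step 1: in state A at pos 0, read 0 -> (A,0)->write 1,move R,goto C. Now: state=C, head=1, tape[-1..2]=0100 (head:   ^)
Step 2: in state C at pos 1, read 0 -> (C,0)->write 1,move L,goto C. Now: state=C, head=0, tape[-1..2]=0110 (head:  ^)
Step 3: in state C at pos 0, read 1 -> (C,1)->write 1,move L,goto A. Now: state=A, head=-1, tape[-2..2]=00110 (head:  ^)
Step 4: in state A at pos -1, read 0 -> (A,0)->write 1,move R,goto C. Now: state=C, head=0, tape[-2..2]=01110 (head:   ^)
Step 5: in state C at pos 0, read 1 -> (C,1)->write 1,move L,goto A. Now: state=A, head=-1, tape[-2..2]=01110 (head:  ^)
Step 6: in state A at pos -1, read 1 -> (A,1)->write 1,move R,goto B. Now: state=B, head=0, tape[-2..2]=01110 (head:   ^)
Step 7: in state B at pos 0, read 1 -> (B,1)->write 1,move R,goto B. Now: state=B, head=1, tape[-2..2]=01110 (head:    ^)
Step 8: in state B at pos 1, read 1 -> (B,1)->write 1,move R,goto B. Now: state=B, head=2, tape[-2..3]=011100 (head:     ^)

Answer: 2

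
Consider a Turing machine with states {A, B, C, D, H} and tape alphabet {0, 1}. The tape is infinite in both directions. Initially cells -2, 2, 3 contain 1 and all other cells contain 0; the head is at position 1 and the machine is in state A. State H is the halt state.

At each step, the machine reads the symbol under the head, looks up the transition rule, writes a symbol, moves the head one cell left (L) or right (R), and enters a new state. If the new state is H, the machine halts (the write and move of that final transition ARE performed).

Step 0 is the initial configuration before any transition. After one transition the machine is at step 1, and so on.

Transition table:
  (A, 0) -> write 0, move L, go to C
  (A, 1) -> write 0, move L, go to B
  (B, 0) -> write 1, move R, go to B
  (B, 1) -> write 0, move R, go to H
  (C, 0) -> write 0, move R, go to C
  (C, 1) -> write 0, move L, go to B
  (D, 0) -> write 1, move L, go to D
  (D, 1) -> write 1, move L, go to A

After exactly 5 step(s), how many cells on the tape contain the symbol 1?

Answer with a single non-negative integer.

Answer: 3

Derivation:
Step 1: in state A at pos 1, read 0 -> (A,0)->write 0,move L,goto C. Now: state=C, head=0, tape[-3..4]=01000110 (head:    ^)
Step 2: in state C at pos 0, read 0 -> (C,0)->write 0,move R,goto C. Now: state=C, head=1, tape[-3..4]=01000110 (head:     ^)
Step 3: in state C at pos 1, read 0 -> (C,0)->write 0,move R,goto C. Now: state=C, head=2, tape[-3..4]=01000110 (head:      ^)
Step 4: in state C at pos 2, read 1 -> (C,1)->write 0,move L,goto B. Now: state=B, head=1, tape[-3..4]=01000010 (head:     ^)
Step 5: in state B at pos 1, read 0 -> (B,0)->write 1,move R,goto B. Now: state=B, head=2, tape[-3..4]=01001010 (head:      ^)
Cells containing 1 after step 5: {-2, 1, 3} -> 3 cell(s)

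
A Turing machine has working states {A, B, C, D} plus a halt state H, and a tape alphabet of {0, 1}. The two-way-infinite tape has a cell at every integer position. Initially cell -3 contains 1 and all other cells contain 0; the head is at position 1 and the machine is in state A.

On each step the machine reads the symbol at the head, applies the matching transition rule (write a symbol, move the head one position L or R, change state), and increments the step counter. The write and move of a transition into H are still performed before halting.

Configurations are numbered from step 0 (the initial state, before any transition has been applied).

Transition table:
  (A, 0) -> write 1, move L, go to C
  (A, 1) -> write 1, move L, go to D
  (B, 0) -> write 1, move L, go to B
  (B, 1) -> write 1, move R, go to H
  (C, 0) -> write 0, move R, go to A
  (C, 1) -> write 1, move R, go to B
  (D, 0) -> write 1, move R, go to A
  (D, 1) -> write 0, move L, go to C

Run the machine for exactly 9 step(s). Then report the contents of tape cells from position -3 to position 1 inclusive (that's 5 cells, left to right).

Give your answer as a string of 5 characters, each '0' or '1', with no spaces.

Step 1: in state A at pos 1, read 0 -> (A,0)->write 1,move L,goto C. Now: state=C, head=0, tape[-4..2]=0100010 (head:     ^)
Step 2: in state C at pos 0, read 0 -> (C,0)->write 0,move R,goto A. Now: state=A, head=1, tape[-4..2]=0100010 (head:      ^)
Step 3: in state A at pos 1, read 1 -> (A,1)->write 1,move L,goto D. Now: state=D, head=0, tape[-4..2]=0100010 (head:     ^)
Step 4: in state D at pos 0, read 0 -> (D,0)->write 1,move R,goto A. Now: state=A, head=1, tape[-4..2]=0100110 (head:      ^)
Step 5: in state A at pos 1, read 1 -> (A,1)->write 1,move L,goto D. Now: state=D, head=0, tape[-4..2]=0100110 (head:     ^)
Step 6: in state D at pos 0, read 1 -> (D,1)->write 0,move L,goto C. Now: state=C, head=-1, tape[-4..2]=0100010 (head:    ^)
Step 7: in state C at pos -1, read 0 -> (C,0)->write 0,move R,goto A. Now: state=A, head=0, tape[-4..2]=0100010 (head:     ^)
Step 8: in state A at pos 0, read 0 -> (A,0)->write 1,move L,goto C. Now: state=C, head=-1, tape[-4..2]=0100110 (head:    ^)
Step 9: in state C at pos -1, read 0 -> (C,0)->write 0,move R,goto A. Now: state=A, head=0, tape[-4..2]=0100110 (head:     ^)

Answer: 10011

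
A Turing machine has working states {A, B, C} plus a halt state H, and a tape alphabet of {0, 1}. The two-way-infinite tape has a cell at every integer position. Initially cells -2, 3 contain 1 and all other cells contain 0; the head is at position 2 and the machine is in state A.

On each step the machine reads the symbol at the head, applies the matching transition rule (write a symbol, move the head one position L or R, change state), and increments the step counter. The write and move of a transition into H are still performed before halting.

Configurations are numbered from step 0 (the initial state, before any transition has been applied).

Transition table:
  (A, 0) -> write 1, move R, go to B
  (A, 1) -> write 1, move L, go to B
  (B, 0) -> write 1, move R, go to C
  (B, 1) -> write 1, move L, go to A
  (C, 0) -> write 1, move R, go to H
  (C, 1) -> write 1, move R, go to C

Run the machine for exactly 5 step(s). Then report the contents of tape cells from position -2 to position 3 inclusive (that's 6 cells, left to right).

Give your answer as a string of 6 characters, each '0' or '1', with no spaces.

Step 1: in state A at pos 2, read 0 -> (A,0)->write 1,move R,goto B. Now: state=B, head=3, tape[-3..4]=01000110 (head:       ^)
Step 2: in state B at pos 3, read 1 -> (B,1)->write 1,move L,goto A. Now: state=A, head=2, tape[-3..4]=01000110 (head:      ^)
Step 3: in state A at pos 2, read 1 -> (A,1)->write 1,move L,goto B. Now: state=B, head=1, tape[-3..4]=01000110 (head:     ^)
Step 4: in state B at pos 1, read 0 -> (B,0)->write 1,move R,goto C. Now: state=C, head=2, tape[-3..4]=01001110 (head:      ^)
Step 5: in state C at pos 2, read 1 -> (C,1)->write 1,move R,goto C. Now: state=C, head=3, tape[-3..4]=01001110 (head:       ^)

Answer: 100111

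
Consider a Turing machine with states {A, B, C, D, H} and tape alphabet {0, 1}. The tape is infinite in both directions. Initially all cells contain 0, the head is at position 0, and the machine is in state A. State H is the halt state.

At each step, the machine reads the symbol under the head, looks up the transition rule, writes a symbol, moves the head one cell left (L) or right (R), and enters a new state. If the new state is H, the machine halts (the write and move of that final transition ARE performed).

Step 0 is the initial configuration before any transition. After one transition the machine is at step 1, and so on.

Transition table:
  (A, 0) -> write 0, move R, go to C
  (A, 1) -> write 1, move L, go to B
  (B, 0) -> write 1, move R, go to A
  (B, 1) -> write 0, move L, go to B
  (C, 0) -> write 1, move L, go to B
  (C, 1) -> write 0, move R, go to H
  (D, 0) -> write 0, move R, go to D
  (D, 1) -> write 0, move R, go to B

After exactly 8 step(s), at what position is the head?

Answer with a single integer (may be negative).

Answer: 2

Derivation:
Step 1: in state A at pos 0, read 0 -> (A,0)->write 0,move R,goto C. Now: state=C, head=1, tape[-1..2]=0000 (head:   ^)
Step 2: in state C at pos 1, read 0 -> (C,0)->write 1,move L,goto B. Now: state=B, head=0, tape[-1..2]=0010 (head:  ^)
Step 3: in state B at pos 0, read 0 -> (B,0)->write 1,move R,goto A. Now: state=A, head=1, tape[-1..2]=0110 (head:   ^)
Step 4: in state A at pos 1, read 1 -> (A,1)->write 1,move L,goto B. Now: state=B, head=0, tape[-1..2]=0110 (head:  ^)
Step 5: in state B at pos 0, read 1 -> (B,1)->write 0,move L,goto B. Now: state=B, head=-1, tape[-2..2]=00010 (head:  ^)
Step 6: in state B at pos -1, read 0 -> (B,0)->write 1,move R,goto A. Now: state=A, head=0, tape[-2..2]=01010 (head:   ^)
Step 7: in state A at pos 0, read 0 -> (A,0)->write 0,move R,goto C. Now: state=C, head=1, tape[-2..2]=01010 (head:    ^)
Step 8: in state C at pos 1, read 1 -> (C,1)->write 0,move R,goto H. Now: state=H, head=2, tape[-2..3]=010000 (head:     ^)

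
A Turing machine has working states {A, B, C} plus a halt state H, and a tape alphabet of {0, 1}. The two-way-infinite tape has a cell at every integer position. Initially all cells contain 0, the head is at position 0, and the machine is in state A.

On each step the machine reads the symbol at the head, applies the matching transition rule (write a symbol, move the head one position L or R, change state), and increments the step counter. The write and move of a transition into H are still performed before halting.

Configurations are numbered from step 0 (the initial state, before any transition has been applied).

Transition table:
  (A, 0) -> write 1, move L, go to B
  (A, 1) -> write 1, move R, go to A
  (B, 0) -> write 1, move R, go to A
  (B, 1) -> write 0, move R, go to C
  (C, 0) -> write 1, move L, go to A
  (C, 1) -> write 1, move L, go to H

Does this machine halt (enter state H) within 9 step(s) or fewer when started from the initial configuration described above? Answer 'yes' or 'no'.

Step 1: in state A at pos 0, read 0 -> (A,0)->write 1,move L,goto B. Now: state=B, head=-1, tape[-2..1]=0010 (head:  ^)
Step 2: in state B at pos -1, read 0 -> (B,0)->write 1,move R,goto A. Now: state=A, head=0, tape[-2..1]=0110 (head:   ^)
Step 3: in state A at pos 0, read 1 -> (A,1)->write 1,move R,goto A. Now: state=A, head=1, tape[-2..2]=01100 (head:    ^)
Step 4: in state A at pos 1, read 0 -> (A,0)->write 1,move L,goto B. Now: state=B, head=0, tape[-2..2]=01110 (head:   ^)
Step 5: in state B at pos 0, read 1 -> (B,1)->write 0,move R,goto C. Now: state=C, head=1, tape[-2..2]=01010 (head:    ^)
Step 6: in state C at pos 1, read 1 -> (C,1)->write 1,move L,goto H. Now: state=H, head=0, tape[-2..2]=01010 (head:   ^)
State H reached at step 6; 6 <= 9 -> yes

Answer: yes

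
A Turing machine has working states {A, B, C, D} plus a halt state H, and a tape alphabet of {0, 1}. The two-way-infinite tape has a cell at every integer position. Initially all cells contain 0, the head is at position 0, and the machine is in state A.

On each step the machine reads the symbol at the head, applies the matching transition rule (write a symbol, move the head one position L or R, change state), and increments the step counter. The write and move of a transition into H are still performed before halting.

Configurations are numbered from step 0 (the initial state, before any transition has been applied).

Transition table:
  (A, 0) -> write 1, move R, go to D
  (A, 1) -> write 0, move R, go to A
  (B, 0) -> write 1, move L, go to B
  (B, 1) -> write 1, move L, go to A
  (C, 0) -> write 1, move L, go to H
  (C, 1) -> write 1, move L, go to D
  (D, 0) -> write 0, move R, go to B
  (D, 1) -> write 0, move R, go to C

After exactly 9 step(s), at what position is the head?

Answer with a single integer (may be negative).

Step 1: in state A at pos 0, read 0 -> (A,0)->write 1,move R,goto D. Now: state=D, head=1, tape[-1..2]=0100 (head:   ^)
Step 2: in state D at pos 1, read 0 -> (D,0)->write 0,move R,goto B. Now: state=B, head=2, tape[-1..3]=01000 (head:    ^)
Step 3: in state B at pos 2, read 0 -> (B,0)->write 1,move L,goto B. Now: state=B, head=1, tape[-1..3]=01010 (head:   ^)
Step 4: in state B at pos 1, read 0 -> (B,0)->write 1,move L,goto B. Now: state=B, head=0, tape[-1..3]=01110 (head:  ^)
Step 5: in state B at pos 0, read 1 -> (B,1)->write 1,move L,goto A. Now: state=A, head=-1, tape[-2..3]=001110 (head:  ^)
Step 6: in state A at pos -1, read 0 -> (A,0)->write 1,move R,goto D. Now: state=D, head=0, tape[-2..3]=011110 (head:   ^)
Step 7: in state D at pos 0, read 1 -> (D,1)->write 0,move R,goto C. Now: state=C, head=1, tape[-2..3]=010110 (head:    ^)
Step 8: in state C at pos 1, read 1 -> (C,1)->write 1,move L,goto D. Now: state=D, head=0, tape[-2..3]=010110 (head:   ^)
Step 9: in state D at pos 0, read 0 -> (D,0)->write 0,move R,goto B. Now: state=B, head=1, tape[-2..3]=010110 (head:    ^)

Answer: 1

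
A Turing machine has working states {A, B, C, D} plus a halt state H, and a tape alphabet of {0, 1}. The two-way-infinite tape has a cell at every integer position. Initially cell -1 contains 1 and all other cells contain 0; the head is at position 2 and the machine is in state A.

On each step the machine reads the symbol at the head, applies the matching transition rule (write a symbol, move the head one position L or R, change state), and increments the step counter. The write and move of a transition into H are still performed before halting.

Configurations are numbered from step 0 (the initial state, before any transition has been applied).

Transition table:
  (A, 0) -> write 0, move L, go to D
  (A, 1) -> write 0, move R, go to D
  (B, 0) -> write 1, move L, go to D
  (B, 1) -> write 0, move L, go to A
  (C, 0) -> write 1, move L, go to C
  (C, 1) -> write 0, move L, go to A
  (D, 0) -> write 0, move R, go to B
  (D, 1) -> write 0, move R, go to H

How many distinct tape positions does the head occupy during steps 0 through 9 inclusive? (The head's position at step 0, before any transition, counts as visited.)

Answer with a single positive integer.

Answer: 3

Derivation:
Step 1: in state A at pos 2, read 0 -> (A,0)->write 0,move L,goto D. Now: state=D, head=1, tape[-2..3]=010000 (head:    ^)
Step 2: in state D at pos 1, read 0 -> (D,0)->write 0,move R,goto B. Now: state=B, head=2, tape[-2..3]=010000 (head:     ^)
Step 3: in state B at pos 2, read 0 -> (B,0)->write 1,move L,goto D. Now: state=D, head=1, tape[-2..3]=010010 (head:    ^)
Step 4: in state D at pos 1, read 0 -> (D,0)->write 0,move R,goto B. Now: state=B, head=2, tape[-2..3]=010010 (head:     ^)
Step 5: in state B at pos 2, read 1 -> (B,1)->write 0,move L,goto A. Now: state=A, head=1, tape[-2..3]=010000 (head:    ^)
Step 6: in state A at pos 1, read 0 -> (A,0)->write 0,move L,goto D. Now: state=D, head=0, tape[-2..3]=010000 (head:   ^)
Step 7: in state D at pos 0, read 0 -> (D,0)->write 0,move R,goto B. Now: state=B, head=1, tape[-2..3]=010000 (head:    ^)
Step 8: in state B at pos 1, read 0 -> (B,0)->write 1,move L,goto D. Now: state=D, head=0, tape[-2..3]=010100 (head:   ^)
Step 9: in state D at pos 0, read 0 -> (D,0)->write 0,move R,goto B. Now: state=B, head=1, tape[-2..3]=010100 (head:    ^)
Head positions at steps 0..9: starting at 2, distinct positions visited = {0, 1, 2} -> 3 position(s)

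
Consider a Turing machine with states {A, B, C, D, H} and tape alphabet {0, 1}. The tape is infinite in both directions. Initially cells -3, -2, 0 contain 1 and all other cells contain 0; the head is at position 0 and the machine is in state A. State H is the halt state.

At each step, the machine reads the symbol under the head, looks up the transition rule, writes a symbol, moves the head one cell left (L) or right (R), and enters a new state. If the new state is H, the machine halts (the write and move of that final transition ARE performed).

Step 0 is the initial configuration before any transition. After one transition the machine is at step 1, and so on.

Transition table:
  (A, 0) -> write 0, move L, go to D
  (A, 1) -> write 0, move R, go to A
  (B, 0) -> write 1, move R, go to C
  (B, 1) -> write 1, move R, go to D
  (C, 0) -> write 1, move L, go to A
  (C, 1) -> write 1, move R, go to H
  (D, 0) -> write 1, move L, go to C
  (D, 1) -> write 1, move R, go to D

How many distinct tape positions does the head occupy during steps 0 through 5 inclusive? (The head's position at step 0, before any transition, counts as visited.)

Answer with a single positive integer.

Answer: 4

Derivation:
Step 1: in state A at pos 0, read 1 -> (A,1)->write 0,move R,goto A. Now: state=A, head=1, tape[-4..2]=0110000 (head:      ^)
Step 2: in state A at pos 1, read 0 -> (A,0)->write 0,move L,goto D. Now: state=D, head=0, tape[-4..2]=0110000 (head:     ^)
Step 3: in state D at pos 0, read 0 -> (D,0)->write 1,move L,goto C. Now: state=C, head=-1, tape[-4..2]=0110100 (head:    ^)
Step 4: in state C at pos -1, read 0 -> (C,0)->write 1,move L,goto A. Now: state=A, head=-2, tape[-4..2]=0111100 (head:   ^)
Step 5: in state A at pos -2, read 1 -> (A,1)->write 0,move R,goto A. Now: state=A, head=-1, tape[-4..2]=0101100 (head:    ^)
Head positions at steps 0..5: starting at 0, distinct positions visited = {-2, -1, 0, 1} -> 4 position(s)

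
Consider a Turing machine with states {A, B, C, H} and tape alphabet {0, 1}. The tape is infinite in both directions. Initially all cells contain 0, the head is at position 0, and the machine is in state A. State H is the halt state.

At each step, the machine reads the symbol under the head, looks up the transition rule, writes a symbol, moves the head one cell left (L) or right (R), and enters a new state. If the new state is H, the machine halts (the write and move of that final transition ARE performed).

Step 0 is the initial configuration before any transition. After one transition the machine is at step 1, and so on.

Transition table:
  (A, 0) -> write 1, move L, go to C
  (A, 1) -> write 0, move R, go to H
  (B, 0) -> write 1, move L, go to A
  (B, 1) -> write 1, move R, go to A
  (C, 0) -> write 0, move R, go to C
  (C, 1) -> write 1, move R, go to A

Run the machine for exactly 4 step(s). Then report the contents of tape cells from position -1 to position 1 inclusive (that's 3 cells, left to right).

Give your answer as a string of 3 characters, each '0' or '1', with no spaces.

Answer: 011

Derivation:
Step 1: in state A at pos 0, read 0 -> (A,0)->write 1,move L,goto C. Now: state=C, head=-1, tape[-2..1]=0010 (head:  ^)
Step 2: in state C at pos -1, read 0 -> (C,0)->write 0,move R,goto C. Now: state=C, head=0, tape[-2..1]=0010 (head:   ^)
Step 3: in state C at pos 0, read 1 -> (C,1)->write 1,move R,goto A. Now: state=A, head=1, tape[-2..2]=00100 (head:    ^)
Step 4: in state A at pos 1, read 0 -> (A,0)->write 1,move L,goto C. Now: state=C, head=0, tape[-2..2]=00110 (head:   ^)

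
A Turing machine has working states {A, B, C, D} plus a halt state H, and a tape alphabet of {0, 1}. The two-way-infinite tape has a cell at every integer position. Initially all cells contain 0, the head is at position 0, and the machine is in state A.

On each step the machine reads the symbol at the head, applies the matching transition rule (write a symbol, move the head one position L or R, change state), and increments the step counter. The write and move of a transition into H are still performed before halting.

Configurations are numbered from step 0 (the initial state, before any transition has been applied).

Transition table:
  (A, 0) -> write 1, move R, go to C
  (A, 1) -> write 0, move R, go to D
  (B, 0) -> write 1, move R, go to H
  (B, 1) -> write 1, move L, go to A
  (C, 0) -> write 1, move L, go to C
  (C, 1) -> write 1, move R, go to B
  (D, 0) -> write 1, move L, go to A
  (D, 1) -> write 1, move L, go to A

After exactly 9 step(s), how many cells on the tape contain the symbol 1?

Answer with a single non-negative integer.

Answer: 3

Derivation:
Step 1: in state A at pos 0, read 0 -> (A,0)->write 1,move R,goto C. Now: state=C, head=1, tape[-1..2]=0100 (head:   ^)
Step 2: in state C at pos 1, read 0 -> (C,0)->write 1,move L,goto C. Now: state=C, head=0, tape[-1..2]=0110 (head:  ^)
Step 3: in state C at pos 0, read 1 -> (C,1)->write 1,move R,goto B. Now: state=B, head=1, tape[-1..2]=0110 (head:   ^)
Step 4: in state B at pos 1, read 1 -> (B,1)->write 1,move L,goto A. Now: state=A, head=0, tape[-1..2]=0110 (head:  ^)
Step 5: in state A at pos 0, read 1 -> (A,1)->write 0,move R,goto D. Now: state=D, head=1, tape[-1..2]=0010 (head:   ^)
Step 6: in state D at pos 1, read 1 -> (D,1)->write 1,move L,goto A. Now: state=A, head=0, tape[-1..2]=0010 (head:  ^)
Step 7: in state A at pos 0, read 0 -> (A,0)->write 1,move R,goto C. Now: state=C, head=1, tape[-1..2]=0110 (head:   ^)
Step 8: in state C at pos 1, read 1 -> (C,1)->write 1,move R,goto B. Now: state=B, head=2, tape[-1..3]=01100 (head:    ^)
Step 9: in state B at pos 2, read 0 -> (B,0)->write 1,move R,goto H. Now: state=H, head=3, tape[-1..4]=011100 (head:     ^)
Cells containing 1 after step 9: {0, 1, 2} -> 3 cell(s)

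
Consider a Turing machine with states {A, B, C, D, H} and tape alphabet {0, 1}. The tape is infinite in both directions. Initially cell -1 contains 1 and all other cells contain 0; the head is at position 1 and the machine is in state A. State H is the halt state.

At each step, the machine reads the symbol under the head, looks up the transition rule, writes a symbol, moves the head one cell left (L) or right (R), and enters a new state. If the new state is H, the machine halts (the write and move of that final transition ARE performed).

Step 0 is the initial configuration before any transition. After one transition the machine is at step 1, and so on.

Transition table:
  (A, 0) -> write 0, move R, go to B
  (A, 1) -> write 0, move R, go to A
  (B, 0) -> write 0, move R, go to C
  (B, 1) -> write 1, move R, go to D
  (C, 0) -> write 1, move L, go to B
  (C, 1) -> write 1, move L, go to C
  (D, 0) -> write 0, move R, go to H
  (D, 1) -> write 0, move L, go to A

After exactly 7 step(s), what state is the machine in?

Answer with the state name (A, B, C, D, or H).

Step 1: in state A at pos 1, read 0 -> (A,0)->write 0,move R,goto B. Now: state=B, head=2, tape[-2..3]=010000 (head:     ^)
Step 2: in state B at pos 2, read 0 -> (B,0)->write 0,move R,goto C. Now: state=C, head=3, tape[-2..4]=0100000 (head:      ^)
Step 3: in state C at pos 3, read 0 -> (C,0)->write 1,move L,goto B. Now: state=B, head=2, tape[-2..4]=0100010 (head:     ^)
Step 4: in state B at pos 2, read 0 -> (B,0)->write 0,move R,goto C. Now: state=C, head=3, tape[-2..4]=0100010 (head:      ^)
Step 5: in state C at pos 3, read 1 -> (C,1)->write 1,move L,goto C. Now: state=C, head=2, tape[-2..4]=0100010 (head:     ^)
Step 6: in state C at pos 2, read 0 -> (C,0)->write 1,move L,goto B. Now: state=B, head=1, tape[-2..4]=0100110 (head:    ^)
Step 7: in state B at pos 1, read 0 -> (B,0)->write 0,move R,goto C. Now: state=C, head=2, tape[-2..4]=0100110 (head:     ^)

Answer: C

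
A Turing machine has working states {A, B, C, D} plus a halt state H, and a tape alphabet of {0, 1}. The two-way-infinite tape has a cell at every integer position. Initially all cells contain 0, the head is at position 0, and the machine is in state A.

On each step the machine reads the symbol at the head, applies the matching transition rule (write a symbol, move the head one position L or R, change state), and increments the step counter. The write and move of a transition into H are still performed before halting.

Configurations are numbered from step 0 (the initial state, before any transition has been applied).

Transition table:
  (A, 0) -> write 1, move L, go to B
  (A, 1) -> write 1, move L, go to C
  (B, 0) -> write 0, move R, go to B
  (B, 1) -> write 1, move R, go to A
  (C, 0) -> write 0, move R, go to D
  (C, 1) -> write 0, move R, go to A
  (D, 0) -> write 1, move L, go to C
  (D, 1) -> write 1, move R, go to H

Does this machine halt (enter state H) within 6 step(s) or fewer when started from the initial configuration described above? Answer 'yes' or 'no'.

Answer: no

Derivation:
Step 1: in state A at pos 0, read 0 -> (A,0)->write 1,move L,goto B. Now: state=B, head=-1, tape[-2..1]=0010 (head:  ^)
Step 2: in state B at pos -1, read 0 -> (B,0)->write 0,move R,goto B. Now: state=B, head=0, tape[-2..1]=0010 (head:   ^)
Step 3: in state B at pos 0, read 1 -> (B,1)->write 1,move R,goto A. Now: state=A, head=1, tape[-2..2]=00100 (head:    ^)
Step 4: in state A at pos 1, read 0 -> (A,0)->write 1,move L,goto B. Now: state=B, head=0, tape[-2..2]=00110 (head:   ^)
Step 5: in state B at pos 0, read 1 -> (B,1)->write 1,move R,goto A. Now: state=A, head=1, tape[-2..2]=00110 (head:    ^)
Step 6: in state A at pos 1, read 1 -> (A,1)->write 1,move L,goto C. Now: state=C, head=0, tape[-2..2]=00110 (head:   ^)
After 6 step(s): state = C (not H) -> not halted within 6 -> no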